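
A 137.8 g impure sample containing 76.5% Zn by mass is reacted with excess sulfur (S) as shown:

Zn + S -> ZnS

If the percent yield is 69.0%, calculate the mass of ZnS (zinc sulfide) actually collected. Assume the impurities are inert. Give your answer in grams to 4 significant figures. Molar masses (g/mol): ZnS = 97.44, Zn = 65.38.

108.4 g

Pure Zn available = 137.8 g × 0.765 = 105.42 g.
n(Zn) = 105.42 g / 65.38 g/mol = 1.6124 mol.
From the equation the Zn:ZnS mole ratio is 1:1, so n(ZnS) = 1.6124 × 1/1 = 1.6124 mol.
Mass of ZnS = 1.6124 mol × 97.44 g/mol = 157.11 g.
Actual mass collected = 157.11 g × 0.690 = 108.41 g.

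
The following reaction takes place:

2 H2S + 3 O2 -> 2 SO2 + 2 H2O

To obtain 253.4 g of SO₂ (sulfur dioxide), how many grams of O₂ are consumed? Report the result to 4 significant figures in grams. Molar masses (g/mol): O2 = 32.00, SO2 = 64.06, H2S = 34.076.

n(SO2) = 253.40 g / 64.06 g/mol = 3.9557 mol.
From the equation the SO2:O2 mole ratio is 2:3, so n(O2) = 3.9557 × 3/2 = 5.9335 mol.
Mass of O2 = 5.9335 mol × 32.00 g/mol = 189.87 g.

189.9 g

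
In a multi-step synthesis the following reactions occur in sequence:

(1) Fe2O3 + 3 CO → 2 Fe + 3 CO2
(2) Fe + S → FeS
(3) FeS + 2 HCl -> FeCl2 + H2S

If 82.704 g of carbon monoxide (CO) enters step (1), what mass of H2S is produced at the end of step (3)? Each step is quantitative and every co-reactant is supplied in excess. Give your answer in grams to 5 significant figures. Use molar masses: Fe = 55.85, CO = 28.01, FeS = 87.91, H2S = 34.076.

67.077 g

n(CO) = 82.704 / 28.01 = 2.95266 mol.
Reaction (1): CO→Fe ratio 3:2 ⇒ n(Fe) = 1.96844 mol.
Reaction (2): Fe→FeS ratio 1:1 ⇒ n(FeS) = 1.96844 mol.
Reaction (3): FeS→H2S ratio 1:1 ⇒ n(H2S) = 1.96844 mol.
Mass of H2S = 1.96844 × 34.076 = 67.0766 g.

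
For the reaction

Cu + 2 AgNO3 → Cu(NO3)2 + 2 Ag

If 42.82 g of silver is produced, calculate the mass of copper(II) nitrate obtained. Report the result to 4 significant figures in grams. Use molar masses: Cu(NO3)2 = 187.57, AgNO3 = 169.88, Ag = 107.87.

37.23 g

n(Ag) = 42.820 g / 107.87 g/mol = 0.39696 mol.
From the equation the Ag:Cu(NO3)2 mole ratio is 2:1, so n(Cu(NO3)2) = 0.39696 × 1/2 = 0.19848 mol.
Mass of Cu(NO3)2 = 0.19848 mol × 187.57 g/mol = 37.229 g.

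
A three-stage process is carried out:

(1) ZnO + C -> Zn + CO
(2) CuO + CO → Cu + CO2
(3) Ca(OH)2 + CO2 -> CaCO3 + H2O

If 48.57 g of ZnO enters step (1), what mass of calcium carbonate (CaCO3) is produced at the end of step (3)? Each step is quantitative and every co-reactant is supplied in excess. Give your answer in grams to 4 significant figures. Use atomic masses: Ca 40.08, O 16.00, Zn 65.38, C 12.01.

M(ZnO) = 65.38 + 16.00 = 81.38 g/mol.
M(CaCO3) = 40.08 + 12.01 + 3(16.00) = 100.09 g/mol.
n(ZnO) = 48.57 / 81.38 = 0.59683 mol.
Reaction (1): ZnO→CO ratio 1:1 ⇒ n(CO) = 0.59683 mol.
Reaction (2): CO→CO2 ratio 1:1 ⇒ n(CO2) = 0.59683 mol.
Reaction (3): CO2→CaCO3 ratio 1:1 ⇒ n(CaCO3) = 0.59683 mol.
Mass of CaCO3 = 0.59683 × 100.09 = 59.737 g.

59.74 g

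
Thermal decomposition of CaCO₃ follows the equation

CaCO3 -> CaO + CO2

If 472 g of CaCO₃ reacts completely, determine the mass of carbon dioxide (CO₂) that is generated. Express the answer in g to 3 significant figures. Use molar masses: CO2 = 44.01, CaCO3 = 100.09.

n(CaCO3) = 472.0 g / 100.09 g/mol = 4.716 mol.
From the equation the CaCO3:CO2 mole ratio is 1:1, so n(CO2) = 4.716 × 1/1 = 4.716 mol.
Mass of CO2 = 4.716 mol × 44.01 g/mol = 207.5 g.

208 g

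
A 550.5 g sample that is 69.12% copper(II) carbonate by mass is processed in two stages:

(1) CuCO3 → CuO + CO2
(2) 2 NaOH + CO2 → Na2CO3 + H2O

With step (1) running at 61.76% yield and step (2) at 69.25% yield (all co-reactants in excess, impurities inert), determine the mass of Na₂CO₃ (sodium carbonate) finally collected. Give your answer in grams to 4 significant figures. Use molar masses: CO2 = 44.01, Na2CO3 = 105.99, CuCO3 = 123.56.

139.6 g

Pure CuCO3 = 550.5 × 0.6912 = 380.51 g.
n(CuCO3) = 380.51 / 123.56 = 3.0795 mol.
Step 1 (CuCO3:CO2 = 1:1): theoretical n(CO2) = 3.0795 mol; at 61.76% yield, n(CO2) = 1.9019 mol.
Step 2 (CO2:Na2CO3 = 1:1): theoretical n(Na2CO3) = 1.9019 mol, so theoretical mass = 1.9019 × 105.99 = 201.58 g.
At 69.25% yield, actual mass of Na2CO3 = 201.58 × 0.6925 = 139.60 g.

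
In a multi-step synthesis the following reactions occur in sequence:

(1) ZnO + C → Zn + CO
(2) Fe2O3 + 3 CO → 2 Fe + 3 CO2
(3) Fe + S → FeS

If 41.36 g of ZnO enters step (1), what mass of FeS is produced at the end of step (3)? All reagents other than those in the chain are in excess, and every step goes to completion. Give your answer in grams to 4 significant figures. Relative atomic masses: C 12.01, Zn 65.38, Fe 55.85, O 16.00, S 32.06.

29.79 g

M(ZnO) = 65.38 + 16.00 = 81.38 g/mol.
M(FeS) = 55.85 + 32.06 = 87.91 g/mol.
n(ZnO) = 41.36 / 81.38 = 0.50823 mol.
Reaction (1): ZnO→CO ratio 1:1 ⇒ n(CO) = 0.50823 mol.
Reaction (2): CO→Fe ratio 3:2 ⇒ n(Fe) = 0.33882 mol.
Reaction (3): Fe→FeS ratio 1:1 ⇒ n(FeS) = 0.33882 mol.
Mass of FeS = 0.33882 × 87.91 = 29.786 g.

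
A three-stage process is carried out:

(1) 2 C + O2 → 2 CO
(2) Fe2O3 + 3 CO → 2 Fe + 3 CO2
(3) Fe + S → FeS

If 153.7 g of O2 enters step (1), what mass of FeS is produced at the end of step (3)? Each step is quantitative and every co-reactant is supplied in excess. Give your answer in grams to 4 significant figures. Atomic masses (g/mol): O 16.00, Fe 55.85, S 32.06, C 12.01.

563.0 g

M(O2) = 2(16.00) = 32.00 g/mol.
M(FeS) = 55.85 + 32.06 = 87.91 g/mol.
n(O2) = 153.7 / 32.00 = 4.8031 mol.
Reaction (1): O2→CO ratio 1:2 ⇒ n(CO) = 9.6062 mol.
Reaction (2): CO→Fe ratio 3:2 ⇒ n(Fe) = 6.4042 mol.
Reaction (3): Fe→FeS ratio 1:1 ⇒ n(FeS) = 6.4042 mol.
Mass of FeS = 6.4042 × 87.91 = 562.99 g.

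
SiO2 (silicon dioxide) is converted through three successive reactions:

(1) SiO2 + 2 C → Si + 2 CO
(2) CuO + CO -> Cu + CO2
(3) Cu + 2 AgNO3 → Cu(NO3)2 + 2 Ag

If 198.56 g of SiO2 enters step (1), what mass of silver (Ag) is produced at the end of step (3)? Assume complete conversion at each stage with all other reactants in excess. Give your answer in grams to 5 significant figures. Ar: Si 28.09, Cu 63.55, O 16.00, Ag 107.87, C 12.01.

1425.8 g

M(SiO2) = 28.09 + 2(16.00) = 60.09 g/mol.
M(Ag) = 107.87 g/mol.
n(SiO2) = 198.56 / 60.09 = 3.30438 mol.
Reaction (1): SiO2→CO ratio 1:2 ⇒ n(CO) = 6.60875 mol.
Reaction (2): CO→Cu ratio 1:1 ⇒ n(Cu) = 6.60875 mol.
Reaction (3): Cu→Ag ratio 1:2 ⇒ n(Ag) = 13.2175 mol.
Mass of Ag = 13.2175 × 107.87 = 1425.77 g.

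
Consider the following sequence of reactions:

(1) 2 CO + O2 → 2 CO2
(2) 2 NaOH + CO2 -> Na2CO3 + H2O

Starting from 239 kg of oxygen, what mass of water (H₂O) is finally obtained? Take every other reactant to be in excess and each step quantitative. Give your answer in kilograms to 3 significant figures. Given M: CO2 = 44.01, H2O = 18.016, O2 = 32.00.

269 kg

239 kg = 239000 g.
n(O2) = 239000 / 32.00 = 7469 mol.
Step 1 gives a 1:2 ratio of O2 to CO2, so n(CO2) = 14940 mol.
In step 2 the CO2:H2O ratio is 1:1, so n(H2O) = 14940 mol.
Mass of H2O = 14940 × 18.016 = 269100 g = 269 kg.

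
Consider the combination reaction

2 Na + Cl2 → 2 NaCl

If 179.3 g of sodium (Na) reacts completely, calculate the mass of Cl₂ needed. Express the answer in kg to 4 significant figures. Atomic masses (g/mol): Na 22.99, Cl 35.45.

M(Na) = 22.99 g/mol.
M(Cl2) = 2(35.45) = 70.90 g/mol.
n(Na) = 179.30 g / 22.99 g/mol = 7.7990 mol.
From the equation the Na:Cl2 mole ratio is 2:1, so n(Cl2) = 7.7990 × 1/2 = 3.8995 mol.
Mass of Cl2 = 3.8995 mol × 70.90 g/mol = 276.48 g.
Converting to kg: 276.48 g = 0.2765 kg.

0.2765 kg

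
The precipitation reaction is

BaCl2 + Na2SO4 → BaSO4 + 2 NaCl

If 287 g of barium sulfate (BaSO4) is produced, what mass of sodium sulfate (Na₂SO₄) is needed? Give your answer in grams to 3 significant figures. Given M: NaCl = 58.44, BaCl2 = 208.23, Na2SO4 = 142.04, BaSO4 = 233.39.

175 g

n(BaSO4) = 287.0 g / 233.39 g/mol = 1.230 mol.
From the equation the BaSO4:Na2SO4 mole ratio is 1:1, so n(Na2SO4) = 1.230 × 1/1 = 1.230 mol.
Mass of Na2SO4 = 1.230 mol × 142.04 g/mol = 174.7 g.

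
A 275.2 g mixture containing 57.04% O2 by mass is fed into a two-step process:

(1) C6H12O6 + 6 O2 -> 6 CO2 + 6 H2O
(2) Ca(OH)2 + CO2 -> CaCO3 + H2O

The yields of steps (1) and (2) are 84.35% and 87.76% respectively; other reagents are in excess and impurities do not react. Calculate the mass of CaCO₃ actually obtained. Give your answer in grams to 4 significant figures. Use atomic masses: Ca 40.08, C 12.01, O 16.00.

Pure O2 = 275.2 × 0.5704 = 156.97 g.
M(O2) = 2(16.00) = 32.00 g/mol.
M(CaCO3) = 40.08 + 12.01 + 3(16.00) = 100.09 g/mol.
n(O2) = 156.97 / 32.00 = 4.9054 mol.
Step 1 (O2:CO2 = 6:6): theoretical n(CO2) = 4.9054 mol; at 84.35% yield, n(CO2) = 4.1377 mol.
Step 2 (CO2:CaCO3 = 1:1): theoretical n(CaCO3) = 4.1377 mol, so theoretical mass = 4.1377 × 100.09 = 414.15 g.
At 87.76% yield, actual mass of CaCO3 = 414.15 × 0.8776 = 363.45 g.

363.5 g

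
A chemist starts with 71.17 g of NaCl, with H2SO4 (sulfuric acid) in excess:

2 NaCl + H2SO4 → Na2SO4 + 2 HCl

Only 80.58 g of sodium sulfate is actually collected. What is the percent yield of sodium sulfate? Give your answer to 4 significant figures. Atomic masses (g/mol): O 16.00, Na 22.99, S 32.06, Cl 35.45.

93.17 %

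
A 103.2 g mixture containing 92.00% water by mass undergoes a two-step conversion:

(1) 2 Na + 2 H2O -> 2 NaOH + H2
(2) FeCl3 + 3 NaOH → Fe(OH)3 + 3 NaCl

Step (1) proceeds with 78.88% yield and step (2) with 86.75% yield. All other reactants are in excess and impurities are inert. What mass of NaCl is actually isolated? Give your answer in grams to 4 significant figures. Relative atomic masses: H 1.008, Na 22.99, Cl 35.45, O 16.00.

210.7 g

Pure H2O = 103.2 × 0.9200 = 94.944 g.
M(H2O) = 2(1.008) + 16.00 = 18.016 g/mol.
M(NaCl) = 22.99 + 35.45 = 58.44 g/mol.
n(H2O) = 94.944 / 18.016 = 5.2700 mol.
Step 1 (H2O:NaOH = 2:2): theoretical n(NaOH) = 5.2700 mol; at 78.88% yield, n(NaOH) = 4.1570 mol.
Step 2 (NaOH:NaCl = 3:3): theoretical n(NaCl) = 4.1570 mol, so theoretical mass = 4.1570 × 58.44 = 242.93 g.
At 86.75% yield, actual mass of NaCl = 242.93 × 0.8675 = 210.74 g.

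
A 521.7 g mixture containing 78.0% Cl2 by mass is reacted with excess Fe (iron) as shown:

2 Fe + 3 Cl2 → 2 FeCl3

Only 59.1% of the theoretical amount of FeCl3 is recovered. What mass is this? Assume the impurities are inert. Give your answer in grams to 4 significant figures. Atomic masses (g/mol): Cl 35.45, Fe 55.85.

366.8 g

Pure Cl2 available = 521.7 g × 0.780 = 406.93 g.
M(Cl2) = 2(35.45) = 70.90 g/mol.
M(FeCl3) = 55.85 + 3(35.45) = 162.20 g/mol.
n(Cl2) = 406.93 g / 70.90 g/mol = 5.7394 mol.
From the equation the Cl2:FeCl3 mole ratio is 3:2, so n(FeCl3) = 5.7394 × 2/3 = 3.8263 mol.
Mass of FeCl3 = 3.8263 mol × 162.20 g/mol = 620.62 g.
Actual mass collected = 620.62 g × 0.591 = 366.79 g.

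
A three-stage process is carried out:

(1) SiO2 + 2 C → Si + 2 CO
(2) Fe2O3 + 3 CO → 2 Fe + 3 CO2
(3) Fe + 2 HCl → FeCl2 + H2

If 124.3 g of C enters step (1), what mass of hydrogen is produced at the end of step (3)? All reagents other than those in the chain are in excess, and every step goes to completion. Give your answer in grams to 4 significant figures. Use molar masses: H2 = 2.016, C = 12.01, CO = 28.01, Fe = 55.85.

13.91 g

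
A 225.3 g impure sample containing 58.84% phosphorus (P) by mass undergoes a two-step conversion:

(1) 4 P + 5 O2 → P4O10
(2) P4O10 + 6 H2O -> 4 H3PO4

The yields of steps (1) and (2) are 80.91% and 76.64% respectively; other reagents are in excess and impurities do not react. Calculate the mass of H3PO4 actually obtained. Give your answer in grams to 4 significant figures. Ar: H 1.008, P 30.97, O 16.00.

Pure P = 225.3 × 0.5884 = 132.57 g.
M(P) = 30.97 g/mol.
M(H3PO4) = 3(1.008) + 30.97 + 4(16.00) = 97.994 g/mol.
n(P) = 132.57 / 30.97 = 4.2805 mol.
Step 1 (P:P4O10 = 4:1): theoretical n(P4O10) = 1.0701 mol; at 80.91% yield, n(P4O10) = 0.86583 mol.
Step 2 (P4O10:H3PO4 = 1:4): theoretical n(H3PO4) = 3.4633 mol, so theoretical mass = 3.4633 × 97.994 = 339.39 g.
At 76.64% yield, actual mass of H3PO4 = 339.39 × 0.7664 = 260.11 g.

260.1 g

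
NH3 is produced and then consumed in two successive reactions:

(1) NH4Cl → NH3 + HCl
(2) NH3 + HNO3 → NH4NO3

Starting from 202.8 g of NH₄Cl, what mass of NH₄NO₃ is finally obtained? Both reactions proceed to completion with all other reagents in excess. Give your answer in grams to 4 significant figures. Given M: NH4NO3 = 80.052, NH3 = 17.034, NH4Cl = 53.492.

n(NH4Cl) = 202.80 / 53.492 = 3.7912 mol.
Step 1 gives a 1:1 ratio of NH4Cl to NH3, so n(NH3) = 3.7912 mol.
In step 2 the NH3:NH4NO3 ratio is 1:1, so n(NH4NO3) = 3.7912 mol.
Mass of NH4NO3 = 3.7912 × 80.052 = 303.49 g.

303.5 g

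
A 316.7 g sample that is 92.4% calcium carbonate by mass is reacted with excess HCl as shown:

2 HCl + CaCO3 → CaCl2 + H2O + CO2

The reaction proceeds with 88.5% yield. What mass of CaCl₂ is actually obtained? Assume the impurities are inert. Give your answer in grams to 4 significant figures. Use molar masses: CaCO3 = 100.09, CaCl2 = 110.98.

Pure CaCO3 available = 316.7 g × 0.924 = 292.63 g.
n(CaCO3) = 292.63 g / 100.09 g/mol = 2.9237 mol.
From the equation the CaCO3:CaCl2 mole ratio is 1:1, so n(CaCl2) = 2.9237 × 1/1 = 2.9237 mol.
Mass of CaCl2 = 2.9237 mol × 110.98 g/mol = 324.47 g.
Actual mass collected = 324.47 g × 0.885 = 287.16 g.

287.2 g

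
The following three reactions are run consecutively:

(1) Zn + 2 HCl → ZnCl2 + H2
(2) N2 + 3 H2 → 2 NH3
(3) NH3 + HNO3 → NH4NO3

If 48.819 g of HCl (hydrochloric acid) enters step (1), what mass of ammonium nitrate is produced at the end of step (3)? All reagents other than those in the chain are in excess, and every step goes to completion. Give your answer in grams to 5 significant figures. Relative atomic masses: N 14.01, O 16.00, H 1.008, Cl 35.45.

35.731 g

M(HCl) = 1.008 + 35.45 = 36.458 g/mol.
M(NH4NO3) = 2(14.01) + 4(1.008) + 3(16.00) = 80.052 g/mol.
n(HCl) = 48.819 / 36.458 = 1.33905 mol.
Reaction (1): HCl→H2 ratio 2:1 ⇒ n(H2) = 0.669524 mol.
Reaction (2): H2→NH3 ratio 3:2 ⇒ n(NH3) = 0.446349 mol.
Reaction (3): NH3→NH4NO3 ratio 1:1 ⇒ n(NH4NO3) = 0.446349 mol.
Mass of NH4NO3 = 0.446349 × 80.052 = 35.7311 g.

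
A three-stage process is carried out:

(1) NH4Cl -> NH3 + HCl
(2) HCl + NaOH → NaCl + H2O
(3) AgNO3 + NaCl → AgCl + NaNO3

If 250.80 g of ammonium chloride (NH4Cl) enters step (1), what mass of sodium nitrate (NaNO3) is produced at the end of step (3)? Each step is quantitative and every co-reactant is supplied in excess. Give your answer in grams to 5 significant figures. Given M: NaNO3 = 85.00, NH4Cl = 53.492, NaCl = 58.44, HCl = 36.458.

398.53 g

n(NH4Cl) = 250.80 / 53.492 = 4.68855 mol.
Reaction (1): NH4Cl→HCl ratio 1:1 ⇒ n(HCl) = 4.68855 mol.
Reaction (2): HCl→NaCl ratio 1:1 ⇒ n(NaCl) = 4.68855 mol.
Reaction (3): NaCl→NaNO3 ratio 1:1 ⇒ n(NaNO3) = 4.68855 mol.
Mass of NaNO3 = 4.68855 × 85.00 = 398.527 g.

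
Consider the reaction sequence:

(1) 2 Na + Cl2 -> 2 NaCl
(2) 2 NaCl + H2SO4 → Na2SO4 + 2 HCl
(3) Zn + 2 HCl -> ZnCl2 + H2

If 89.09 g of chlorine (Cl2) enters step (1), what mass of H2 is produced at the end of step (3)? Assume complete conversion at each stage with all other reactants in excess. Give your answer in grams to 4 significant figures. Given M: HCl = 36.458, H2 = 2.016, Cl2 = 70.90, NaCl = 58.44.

2.533 g

n(Cl2) = 89.09 / 70.90 = 1.2566 mol.
Reaction (1): Cl2→NaCl ratio 1:2 ⇒ n(NaCl) = 2.5131 mol.
Reaction (2): NaCl→HCl ratio 2:2 ⇒ n(HCl) = 2.5131 mol.
Reaction (3): HCl→H2 ratio 2:1 ⇒ n(H2) = 1.2566 mol.
Mass of H2 = 1.2566 × 2.016 = 2.5332 g.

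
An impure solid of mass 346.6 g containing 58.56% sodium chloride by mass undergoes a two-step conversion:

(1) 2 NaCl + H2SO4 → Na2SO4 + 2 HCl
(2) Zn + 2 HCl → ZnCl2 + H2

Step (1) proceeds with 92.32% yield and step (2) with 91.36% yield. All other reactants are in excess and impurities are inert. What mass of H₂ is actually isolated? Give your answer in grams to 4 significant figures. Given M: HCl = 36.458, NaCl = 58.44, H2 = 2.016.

Pure NaCl = 346.6 × 0.5856 = 202.97 g.
n(NaCl) = 202.97 / 58.44 = 3.4731 mol.
Step 1 (NaCl:HCl = 2:2): theoretical n(HCl) = 3.4731 mol; at 92.32% yield, n(HCl) = 3.2064 mol.
Step 2 (HCl:H2 = 2:1): theoretical n(H2) = 1.6032 mol, so theoretical mass = 1.6032 × 2.016 = 3.2320 g.
At 91.36% yield, actual mass of H2 = 3.2320 × 0.9136 = 2.9528 g.

2.953 g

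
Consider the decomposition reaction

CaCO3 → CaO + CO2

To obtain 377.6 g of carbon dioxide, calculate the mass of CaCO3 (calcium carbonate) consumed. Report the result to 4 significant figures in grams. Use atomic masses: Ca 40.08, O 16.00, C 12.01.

M(CO2) = 12.01 + 2(16.00) = 44.01 g/mol.
M(CaCO3) = 40.08 + 12.01 + 3(16.00) = 100.09 g/mol.
n(CO2) = 377.60 g / 44.01 g/mol = 8.5799 mol.
From the equation the CO2:CaCO3 mole ratio is 1:1, so n(CaCO3) = 8.5799 × 1/1 = 8.5799 mol.
Mass of CaCO3 = 8.5799 mol × 100.09 g/mol = 858.76 g.

858.8 g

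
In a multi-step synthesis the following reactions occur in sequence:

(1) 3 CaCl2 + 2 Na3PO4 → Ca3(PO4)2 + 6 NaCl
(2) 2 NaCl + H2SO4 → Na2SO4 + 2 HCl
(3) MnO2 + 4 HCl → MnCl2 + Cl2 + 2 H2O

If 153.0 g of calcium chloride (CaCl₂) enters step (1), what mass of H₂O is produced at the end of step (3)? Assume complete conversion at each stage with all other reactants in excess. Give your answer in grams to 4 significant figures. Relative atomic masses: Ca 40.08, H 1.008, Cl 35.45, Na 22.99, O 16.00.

24.84 g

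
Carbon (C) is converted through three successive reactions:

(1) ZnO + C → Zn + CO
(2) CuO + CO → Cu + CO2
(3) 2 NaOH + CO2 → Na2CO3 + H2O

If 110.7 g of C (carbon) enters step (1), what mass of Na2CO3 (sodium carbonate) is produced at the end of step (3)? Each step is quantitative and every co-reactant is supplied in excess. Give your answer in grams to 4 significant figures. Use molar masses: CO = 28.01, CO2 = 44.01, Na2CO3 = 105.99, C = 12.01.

976.9 g

n(C) = 110.7 / 12.01 = 9.2173 mol.
Reaction (1): C→CO ratio 1:1 ⇒ n(CO) = 9.2173 mol.
Reaction (2): CO→CO2 ratio 1:1 ⇒ n(CO2) = 9.2173 mol.
Reaction (3): CO2→Na2CO3 ratio 1:1 ⇒ n(Na2CO3) = 9.2173 mol.
Mass of Na2CO3 = 9.2173 × 105.99 = 976.94 g.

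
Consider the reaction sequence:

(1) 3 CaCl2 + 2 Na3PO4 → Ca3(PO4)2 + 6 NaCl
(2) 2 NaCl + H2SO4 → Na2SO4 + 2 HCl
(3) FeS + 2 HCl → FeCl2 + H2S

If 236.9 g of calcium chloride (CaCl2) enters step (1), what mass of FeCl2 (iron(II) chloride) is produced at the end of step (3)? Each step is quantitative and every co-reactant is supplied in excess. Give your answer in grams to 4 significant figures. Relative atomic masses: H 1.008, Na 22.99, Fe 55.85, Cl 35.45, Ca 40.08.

270.6 g

M(CaCl2) = 40.08 + 2(35.45) = 110.98 g/mol.
M(FeCl2) = 55.85 + 2(35.45) = 126.75 g/mol.
n(CaCl2) = 236.9 / 110.98 = 2.1346 mol.
Reaction (1): CaCl2→NaCl ratio 3:6 ⇒ n(NaCl) = 4.2692 mol.
Reaction (2): NaCl→HCl ratio 2:2 ⇒ n(HCl) = 4.2692 mol.
Reaction (3): HCl→FeCl2 ratio 2:1 ⇒ n(FeCl2) = 2.1346 mol.
Mass of FeCl2 = 2.1346 × 126.75 = 270.56 g.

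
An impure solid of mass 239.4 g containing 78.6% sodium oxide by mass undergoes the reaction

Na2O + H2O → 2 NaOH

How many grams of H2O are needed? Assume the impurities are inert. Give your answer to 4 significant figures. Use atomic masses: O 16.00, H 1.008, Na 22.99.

54.70 g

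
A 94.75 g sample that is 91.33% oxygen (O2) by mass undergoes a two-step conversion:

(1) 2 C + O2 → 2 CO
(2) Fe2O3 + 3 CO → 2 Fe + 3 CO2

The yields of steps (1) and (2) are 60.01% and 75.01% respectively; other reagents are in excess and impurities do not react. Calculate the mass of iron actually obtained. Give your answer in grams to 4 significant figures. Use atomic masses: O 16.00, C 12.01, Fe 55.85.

Pure O2 = 94.75 × 0.9133 = 86.535 g.
M(O2) = 2(16.00) = 32.00 g/mol.
M(Fe) = 55.85 g/mol.
n(O2) = 86.535 / 32.00 = 2.7042 mol.
Step 1 (O2:CO = 1:2): theoretical n(CO) = 5.4084 mol; at 60.01% yield, n(CO) = 3.2456 mol.
Step 2 (CO:Fe = 3:2): theoretical n(Fe) = 2.1637 mol, so theoretical mass = 2.1637 × 55.85 = 120.84 g.
At 75.01% yield, actual mass of Fe = 120.84 × 0.7501 = 90.646 g.

90.65 g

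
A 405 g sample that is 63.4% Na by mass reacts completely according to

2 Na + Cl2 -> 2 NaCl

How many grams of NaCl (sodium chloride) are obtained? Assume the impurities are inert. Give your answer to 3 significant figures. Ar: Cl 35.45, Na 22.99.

Mass of pure Na = 405 g × 0.634 = 256.8 g.
M(Na) = 22.99 g/mol.
M(NaCl) = 22.99 + 35.45 = 58.44 g/mol.
n(Na) = 256.8 g / 22.99 g/mol = 11.17 mol.
From the equation the Na:NaCl mole ratio is 2:2, so n(NaCl) = 11.17 × 2/2 = 11.17 mol.
Mass of NaCl = 11.17 mol × 58.44 g/mol = 652.7 g.

653 g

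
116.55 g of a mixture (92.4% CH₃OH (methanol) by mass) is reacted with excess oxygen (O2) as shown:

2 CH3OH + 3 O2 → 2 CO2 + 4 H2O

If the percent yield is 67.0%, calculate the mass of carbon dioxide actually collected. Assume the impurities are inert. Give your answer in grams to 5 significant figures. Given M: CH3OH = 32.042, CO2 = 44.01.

Pure CH3OH available = 116.55 g × 0.924 = 107.692 g.
n(CH3OH) = 107.692 g / 32.042 g/mol = 3.36097 mol.
From the equation the CH3OH:CO2 mole ratio is 2:2, so n(CO2) = 3.36097 × 2/2 = 3.36097 mol.
Mass of CO2 = 3.36097 mol × 44.01 g/mol = 147.916 g.
Actual mass collected = 147.916 g × 0.670 = 99.1039 g.

99.104 g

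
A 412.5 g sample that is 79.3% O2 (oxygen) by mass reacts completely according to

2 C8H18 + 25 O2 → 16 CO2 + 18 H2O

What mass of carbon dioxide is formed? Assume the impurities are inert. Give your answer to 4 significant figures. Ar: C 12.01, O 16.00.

Mass of pure O2 = 412.5 g × 0.793 = 327.11 g.
M(O2) = 2(16.00) = 32.00 g/mol.
M(CO2) = 12.01 + 2(16.00) = 44.01 g/mol.
n(O2) = 327.11 g / 32.00 g/mol = 10.222 mol.
From the equation the O2:CO2 mole ratio is 25:16, so n(CO2) = 10.222 × 16/25 = 6.5423 mol.
Mass of CO2 = 6.5423 mol × 44.01 g/mol = 287.92 g.

287.9 g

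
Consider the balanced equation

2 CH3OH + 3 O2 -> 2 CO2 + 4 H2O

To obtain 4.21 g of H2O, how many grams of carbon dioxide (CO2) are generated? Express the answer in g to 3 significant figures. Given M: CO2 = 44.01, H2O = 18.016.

5.14 g

n(H2O) = 4.210 g / 18.016 g/mol = 0.2337 mol.
From the equation the H2O:CO2 mole ratio is 4:2, so n(CO2) = 0.2337 × 2/4 = 0.1168 mol.
Mass of CO2 = 0.1168 mol × 44.01 g/mol = 5.142 g.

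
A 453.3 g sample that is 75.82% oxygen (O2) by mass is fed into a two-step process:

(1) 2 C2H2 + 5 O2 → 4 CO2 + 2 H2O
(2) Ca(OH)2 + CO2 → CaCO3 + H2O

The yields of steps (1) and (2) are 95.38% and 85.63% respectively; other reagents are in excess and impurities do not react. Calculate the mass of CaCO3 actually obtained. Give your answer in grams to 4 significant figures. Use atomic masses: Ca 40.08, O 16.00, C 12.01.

Pure O2 = 453.3 × 0.7582 = 343.69 g.
M(O2) = 2(16.00) = 32.00 g/mol.
M(CaCO3) = 40.08 + 12.01 + 3(16.00) = 100.09 g/mol.
n(O2) = 343.69 / 32.00 = 10.740 mol.
Step 1 (O2:CO2 = 5:4): theoretical n(CO2) = 8.5923 mol; at 95.38% yield, n(CO2) = 8.1953 mol.
Step 2 (CO2:CaCO3 = 1:1): theoretical n(CaCO3) = 8.1953 mol, so theoretical mass = 8.1953 × 100.09 = 820.27 g.
At 85.63% yield, actual mass of CaCO3 = 820.27 × 0.8563 = 702.40 g.

702.4 g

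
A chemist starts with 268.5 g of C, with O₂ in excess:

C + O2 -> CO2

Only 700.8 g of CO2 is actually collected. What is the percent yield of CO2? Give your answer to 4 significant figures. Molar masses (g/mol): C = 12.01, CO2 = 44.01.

n(C) = 268.50 g / 12.01 g/mol = 22.356 mol.
From the equation the C:CO2 mole ratio is 1:1, so n(CO2) = 22.356 × 1/1 = 22.356 mol.
Mass of CO2 = 22.356 mol × 44.01 g/mol = 983.90 g.
This is the theoretical yield. Percent yield = 700.8 g / 983.90 g × 100% = 71.226%.

71.23 %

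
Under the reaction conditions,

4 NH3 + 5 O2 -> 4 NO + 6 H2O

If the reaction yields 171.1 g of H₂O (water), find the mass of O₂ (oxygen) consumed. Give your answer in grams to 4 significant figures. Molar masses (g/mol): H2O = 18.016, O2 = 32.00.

n(H2O) = 171.10 g / 18.016 g/mol = 9.4971 mol.
From the equation the H2O:O2 mole ratio is 6:5, so n(O2) = 9.4971 × 5/6 = 7.9143 mol.
Mass of O2 = 7.9143 mol × 32.00 g/mol = 253.26 g.

253.3 g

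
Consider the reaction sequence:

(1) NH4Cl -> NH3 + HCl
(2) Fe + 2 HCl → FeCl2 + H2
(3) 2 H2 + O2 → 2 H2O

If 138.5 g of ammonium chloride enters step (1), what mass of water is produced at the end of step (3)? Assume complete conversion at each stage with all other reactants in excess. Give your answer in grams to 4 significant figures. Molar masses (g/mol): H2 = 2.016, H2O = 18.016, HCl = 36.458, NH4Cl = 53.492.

23.32 g

n(NH4Cl) = 138.5 / 53.492 = 2.5892 mol.
Reaction (1): NH4Cl→HCl ratio 1:1 ⇒ n(HCl) = 2.5892 mol.
Reaction (2): HCl→H2 ratio 2:1 ⇒ n(H2) = 1.2946 mol.
Reaction (3): H2→H2O ratio 2:2 ⇒ n(H2O) = 1.2946 mol.
Mass of H2O = 1.2946 × 18.016 = 23.323 g.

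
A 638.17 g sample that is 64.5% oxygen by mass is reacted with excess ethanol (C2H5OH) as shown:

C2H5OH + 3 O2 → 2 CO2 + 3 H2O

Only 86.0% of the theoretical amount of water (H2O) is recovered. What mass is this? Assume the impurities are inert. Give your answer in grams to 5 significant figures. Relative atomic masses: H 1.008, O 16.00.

199.30 g

Pure O2 available = 638.17 g × 0.645 = 411.620 g.
M(O2) = 2(16.00) = 32.00 g/mol.
M(H2O) = 2(1.008) + 16.00 = 18.016 g/mol.
n(O2) = 411.620 g / 32.00 g/mol = 12.8631 mol.
From the equation the O2:H2O mole ratio is 3:3, so n(H2O) = 12.8631 × 3/3 = 12.8631 mol.
Mass of H2O = 12.8631 mol × 18.016 g/mol = 231.742 g.
Actual mass collected = 231.742 g × 0.860 = 199.298 g.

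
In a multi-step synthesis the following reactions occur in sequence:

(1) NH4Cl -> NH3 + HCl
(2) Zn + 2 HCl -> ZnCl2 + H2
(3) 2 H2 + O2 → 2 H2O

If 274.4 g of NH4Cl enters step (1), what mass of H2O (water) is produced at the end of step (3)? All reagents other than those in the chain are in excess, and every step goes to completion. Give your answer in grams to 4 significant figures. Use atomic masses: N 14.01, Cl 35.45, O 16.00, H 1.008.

46.21 g

M(NH4Cl) = 14.01 + 4(1.008) + 35.45 = 53.492 g/mol.
M(H2O) = 2(1.008) + 16.00 = 18.016 g/mol.
n(NH4Cl) = 274.4 / 53.492 = 5.1297 mol.
Reaction (1): NH4Cl→HCl ratio 1:1 ⇒ n(HCl) = 5.1297 mol.
Reaction (2): HCl→H2 ratio 2:1 ⇒ n(H2) = 2.5649 mol.
Reaction (3): H2→H2O ratio 2:2 ⇒ n(H2O) = 2.5649 mol.
Mass of H2O = 2.5649 × 18.016 = 46.209 g.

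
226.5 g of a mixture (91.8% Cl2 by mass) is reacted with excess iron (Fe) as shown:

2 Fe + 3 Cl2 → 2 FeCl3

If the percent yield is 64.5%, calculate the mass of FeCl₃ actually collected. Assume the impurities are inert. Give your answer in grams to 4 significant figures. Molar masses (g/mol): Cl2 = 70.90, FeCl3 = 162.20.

Pure Cl2 available = 226.5 g × 0.918 = 207.93 g.
n(Cl2) = 207.93 g / 70.90 g/mol = 2.9327 mol.
From the equation the Cl2:FeCl3 mole ratio is 3:2, so n(FeCl3) = 2.9327 × 2/3 = 1.9551 mol.
Mass of FeCl3 = 1.9551 mol × 162.20 g/mol = 317.12 g.
Actual mass collected = 317.12 g × 0.645 = 204.54 g.

204.5 g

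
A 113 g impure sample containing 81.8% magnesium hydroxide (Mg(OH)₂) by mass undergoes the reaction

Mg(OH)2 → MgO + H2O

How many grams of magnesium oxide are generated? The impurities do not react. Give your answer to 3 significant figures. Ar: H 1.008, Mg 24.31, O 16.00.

Mass of pure Mg(OH)2 = 113 g × 0.818 = 92.43 g.
M(Mg(OH)2) = 24.31 + 2(16.00) + 2(1.008) = 58.326 g/mol.
M(MgO) = 24.31 + 16.00 = 40.31 g/mol.
n(Mg(OH)2) = 92.43 g / 58.326 g/mol = 1.585 mol.
From the equation the Mg(OH)2:MgO mole ratio is 1:1, so n(MgO) = 1.585 × 1/1 = 1.585 mol.
Mass of MgO = 1.585 mol × 40.31 g/mol = 63.88 g.

63.9 g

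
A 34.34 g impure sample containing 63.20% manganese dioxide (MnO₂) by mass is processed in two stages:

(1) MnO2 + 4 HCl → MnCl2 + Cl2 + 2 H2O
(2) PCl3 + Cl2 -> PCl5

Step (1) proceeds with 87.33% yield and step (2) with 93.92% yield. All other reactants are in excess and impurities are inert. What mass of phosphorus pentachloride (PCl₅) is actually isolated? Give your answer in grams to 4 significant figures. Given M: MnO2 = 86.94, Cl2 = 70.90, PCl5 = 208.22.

42.63 g

Pure MnO2 = 34.34 × 0.6320 = 21.703 g.
n(MnO2) = 21.703 / 86.94 = 0.24963 mol.
Step 1 (MnO2:Cl2 = 1:1): theoretical n(Cl2) = 0.24963 mol; at 87.33% yield, n(Cl2) = 0.21800 mol.
Step 2 (Cl2:PCl5 = 1:1): theoretical n(PCl5) = 0.21800 mol, so theoretical mass = 0.21800 × 208.22 = 45.392 g.
At 93.92% yield, actual mass of PCl5 = 45.392 × 0.9392 = 42.633 g.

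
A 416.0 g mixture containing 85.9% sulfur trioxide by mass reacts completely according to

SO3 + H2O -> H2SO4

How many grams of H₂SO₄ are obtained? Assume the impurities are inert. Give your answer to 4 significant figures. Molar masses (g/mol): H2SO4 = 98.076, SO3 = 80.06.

Mass of pure SO3 = 416.0 g × 0.859 = 357.34 g.
n(SO3) = 357.34 g / 80.06 g/mol = 4.4635 mol.
From the equation the SO3:H2SO4 mole ratio is 1:1, so n(H2SO4) = 4.4635 × 1/1 = 4.4635 mol.
Mass of H2SO4 = 4.4635 mol × 98.076 g/mol = 437.76 g.

437.8 g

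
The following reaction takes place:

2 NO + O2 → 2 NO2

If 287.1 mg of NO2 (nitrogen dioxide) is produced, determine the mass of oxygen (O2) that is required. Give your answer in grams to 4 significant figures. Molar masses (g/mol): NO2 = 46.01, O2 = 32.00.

0.09984 g

Convert: 287.1 mg = 0.28710 g.
n(NO2) = 0.28710 g / 46.01 g/mol = 0.0062399 mol.
From the equation the NO2:O2 mole ratio is 2:1, so n(O2) = 0.0062399 × 1/2 = 0.0031200 mol.
Mass of O2 = 0.0031200 mol × 32.00 g/mol = 0.099839 g.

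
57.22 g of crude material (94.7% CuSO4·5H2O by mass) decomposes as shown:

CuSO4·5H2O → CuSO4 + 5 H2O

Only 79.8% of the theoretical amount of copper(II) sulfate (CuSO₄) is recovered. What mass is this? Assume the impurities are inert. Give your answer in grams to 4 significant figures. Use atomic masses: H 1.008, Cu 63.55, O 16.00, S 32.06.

27.64 g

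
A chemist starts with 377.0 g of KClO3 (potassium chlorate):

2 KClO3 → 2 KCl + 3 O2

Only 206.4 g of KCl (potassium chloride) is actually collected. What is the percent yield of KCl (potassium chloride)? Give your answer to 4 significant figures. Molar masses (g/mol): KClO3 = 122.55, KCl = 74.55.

n(KClO3) = 377.00 g / 122.55 g/mol = 3.0763 mol.
From the equation the KClO3:KCl mole ratio is 2:2, so n(KCl) = 3.0763 × 2/2 = 3.0763 mol.
Mass of KCl = 3.0763 mol × 74.55 g/mol = 229.34 g.
This is the theoretical yield. Percent yield = 206.4 g / 229.34 g × 100% = 89.998%.

90.00 %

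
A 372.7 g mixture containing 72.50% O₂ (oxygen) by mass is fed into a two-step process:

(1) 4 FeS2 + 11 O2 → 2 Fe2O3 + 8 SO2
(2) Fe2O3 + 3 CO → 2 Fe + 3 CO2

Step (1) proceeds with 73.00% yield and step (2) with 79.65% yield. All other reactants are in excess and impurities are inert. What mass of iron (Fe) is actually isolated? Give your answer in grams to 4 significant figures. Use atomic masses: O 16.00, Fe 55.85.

99.71 g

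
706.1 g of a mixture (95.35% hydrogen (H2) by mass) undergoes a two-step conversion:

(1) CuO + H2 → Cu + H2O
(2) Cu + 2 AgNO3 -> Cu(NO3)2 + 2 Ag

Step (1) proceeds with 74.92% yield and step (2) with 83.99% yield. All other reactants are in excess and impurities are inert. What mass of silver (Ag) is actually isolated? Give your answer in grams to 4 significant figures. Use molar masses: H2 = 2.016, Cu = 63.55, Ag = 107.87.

45340 g

Pure H2 = 706.1 × 0.9535 = 673.27 g.
n(H2) = 673.27 / 2.016 = 333.96 mol.
Step 1 (H2:Cu = 1:1): theoretical n(Cu) = 333.96 mol; at 74.92% yield, n(Cu) = 250.20 mol.
Step 2 (Cu:Ag = 1:2): theoretical n(Ag) = 500.41 mol, so theoretical mass = 500.41 × 107.87 = 53979 g.
At 83.99% yield, actual mass of Ag = 53979 × 0.8399 = 45337 g.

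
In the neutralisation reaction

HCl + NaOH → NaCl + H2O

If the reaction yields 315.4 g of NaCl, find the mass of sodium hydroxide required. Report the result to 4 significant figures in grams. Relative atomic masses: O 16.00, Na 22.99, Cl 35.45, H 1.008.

M(NaCl) = 22.99 + 35.45 = 58.44 g/mol.
M(NaOH) = 22.99 + 16.00 + 1.008 = 39.998 g/mol.
n(NaCl) = 315.40 g / 58.44 g/mol = 5.3970 mol.
From the equation the NaCl:NaOH mole ratio is 1:1, so n(NaOH) = 5.3970 × 1/1 = 5.3970 mol.
Mass of NaOH = 5.3970 mol × 39.998 g/mol = 215.87 g.

215.9 g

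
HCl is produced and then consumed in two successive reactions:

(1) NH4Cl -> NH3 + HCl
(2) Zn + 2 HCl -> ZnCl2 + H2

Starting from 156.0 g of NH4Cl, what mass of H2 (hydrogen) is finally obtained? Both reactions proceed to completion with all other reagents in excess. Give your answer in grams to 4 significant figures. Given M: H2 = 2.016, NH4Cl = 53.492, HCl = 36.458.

n(NH4Cl) = 156.00 / 53.492 = 2.9163 mol.
Step 1 gives a 1:1 ratio of NH4Cl to HCl, so n(HCl) = 2.9163 mol.
In step 2 the HCl:H2 ratio is 2:1, so n(H2) = 1.4582 mol.
Mass of H2 = 1.4582 × 2.016 = 2.9397 g.

2.940 g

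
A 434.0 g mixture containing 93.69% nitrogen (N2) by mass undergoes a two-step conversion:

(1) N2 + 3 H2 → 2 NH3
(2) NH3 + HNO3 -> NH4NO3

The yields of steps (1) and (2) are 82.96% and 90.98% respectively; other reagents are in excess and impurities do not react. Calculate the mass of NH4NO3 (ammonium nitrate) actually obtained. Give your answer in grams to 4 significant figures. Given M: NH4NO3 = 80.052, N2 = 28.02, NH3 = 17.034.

1754 g

Pure N2 = 434.0 × 0.9369 = 406.61 g.
n(N2) = 406.61 / 28.02 = 14.512 mol.
Step 1 (N2:NH3 = 1:2): theoretical n(NH3) = 29.023 mol; at 82.96% yield, n(NH3) = 24.078 mol.
Step 2 (NH3:NH4NO3 = 1:1): theoretical n(NH4NO3) = 24.078 mol, so theoretical mass = 24.078 × 80.052 = 1927.5 g.
At 90.98% yield, actual mass of NH4NO3 = 1927.5 × 0.9098 = 1753.6 g.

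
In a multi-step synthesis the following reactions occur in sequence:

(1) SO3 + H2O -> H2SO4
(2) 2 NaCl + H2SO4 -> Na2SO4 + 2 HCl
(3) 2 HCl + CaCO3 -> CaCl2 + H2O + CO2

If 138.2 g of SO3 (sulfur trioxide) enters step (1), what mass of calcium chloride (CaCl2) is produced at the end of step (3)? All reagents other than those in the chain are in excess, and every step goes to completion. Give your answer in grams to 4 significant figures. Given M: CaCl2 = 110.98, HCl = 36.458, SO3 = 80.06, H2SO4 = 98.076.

191.6 g

n(SO3) = 138.2 / 80.06 = 1.7262 mol.
Reaction (1): SO3→H2SO4 ratio 1:1 ⇒ n(H2SO4) = 1.7262 mol.
Reaction (2): H2SO4→HCl ratio 1:2 ⇒ n(HCl) = 3.4524 mol.
Reaction (3): HCl→CaCl2 ratio 2:1 ⇒ n(CaCl2) = 1.7262 mol.
Mass of CaCl2 = 1.7262 × 110.98 = 191.57 g.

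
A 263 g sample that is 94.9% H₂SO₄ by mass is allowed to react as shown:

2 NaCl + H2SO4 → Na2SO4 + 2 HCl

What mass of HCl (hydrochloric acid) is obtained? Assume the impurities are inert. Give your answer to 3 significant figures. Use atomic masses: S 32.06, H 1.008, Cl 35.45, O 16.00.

186 g

Mass of pure H2SO4 = 263 g × 0.949 = 249.6 g.
M(H2SO4) = 2(1.008) + 32.06 + 4(16.00) = 98.076 g/mol.
M(HCl) = 1.008 + 35.45 = 36.458 g/mol.
n(H2SO4) = 249.6 g / 98.076 g/mol = 2.545 mol.
From the equation the H2SO4:HCl mole ratio is 1:2, so n(HCl) = 2.545 × 2/1 = 5.090 mol.
Mass of HCl = 5.090 mol × 36.458 g/mol = 185.6 g.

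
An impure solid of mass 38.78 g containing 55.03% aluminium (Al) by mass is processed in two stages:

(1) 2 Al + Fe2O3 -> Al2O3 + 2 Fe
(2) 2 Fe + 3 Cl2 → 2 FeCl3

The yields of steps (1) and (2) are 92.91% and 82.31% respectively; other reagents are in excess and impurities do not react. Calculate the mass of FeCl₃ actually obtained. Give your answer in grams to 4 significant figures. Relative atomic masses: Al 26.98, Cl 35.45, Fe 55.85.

Pure Al = 38.78 × 0.5503 = 21.341 g.
M(Al) = 26.98 g/mol.
M(FeCl3) = 55.85 + 3(35.45) = 162.20 g/mol.
n(Al) = 21.341 / 26.98 = 0.79098 mol.
Step 1 (Al:Fe = 2:2): theoretical n(Fe) = 0.79098 mol; at 92.91% yield, n(Fe) = 0.73490 mol.
Step 2 (Fe:FeCl3 = 2:2): theoretical n(FeCl3) = 0.73490 mol, so theoretical mass = 0.73490 × 162.20 = 119.20 g.
At 82.31% yield, actual mass of FeCl3 = 119.20 × 0.8231 = 98.114 g.

98.11 g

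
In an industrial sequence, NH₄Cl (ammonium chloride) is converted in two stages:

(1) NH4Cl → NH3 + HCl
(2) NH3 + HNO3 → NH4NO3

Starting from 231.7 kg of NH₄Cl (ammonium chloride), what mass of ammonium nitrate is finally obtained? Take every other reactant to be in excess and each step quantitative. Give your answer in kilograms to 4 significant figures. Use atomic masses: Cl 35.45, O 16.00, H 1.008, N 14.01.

M(NH4Cl) = 14.01 + 4(1.008) + 35.45 = 53.492 g/mol.
M(NH4NO3) = 2(14.01) + 4(1.008) + 3(16.00) = 80.052 g/mol.
231.7 kg = 231700 g.
n(NH4Cl) = 231700 / 53.492 = 4331.5 mol.
Step 1 gives a 1:1 ratio of NH4Cl to NH3, so n(NH3) = 4331.5 mol.
In step 2 the NH3:NH4NO3 ratio is 1:1, so n(NH4NO3) = 4331.5 mol.
Mass of NH4NO3 = 4331.5 × 80.052 = 346740 g = 346.7 kg.

346.7 kg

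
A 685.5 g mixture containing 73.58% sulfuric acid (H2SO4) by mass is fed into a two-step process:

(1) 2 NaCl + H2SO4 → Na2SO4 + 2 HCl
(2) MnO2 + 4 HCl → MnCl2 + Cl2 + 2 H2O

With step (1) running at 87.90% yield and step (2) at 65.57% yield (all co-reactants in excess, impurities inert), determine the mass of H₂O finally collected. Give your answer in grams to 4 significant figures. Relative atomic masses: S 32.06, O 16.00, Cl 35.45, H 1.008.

Pure H2SO4 = 685.5 × 0.7358 = 504.39 g.
M(H2SO4) = 2(1.008) + 32.06 + 4(16.00) = 98.076 g/mol.
M(H2O) = 2(1.008) + 16.00 = 18.016 g/mol.
n(H2SO4) = 504.39 / 98.076 = 5.1429 mol.
Step 1 (H2SO4:HCl = 1:2): theoretical n(HCl) = 10.286 mol; at 87.90% yield, n(HCl) = 9.0411 mol.
Step 2 (HCl:H2O = 4:2): theoretical n(H2O) = 4.5206 mol, so theoretical mass = 4.5206 × 18.016 = 81.443 g.
At 65.57% yield, actual mass of H2O = 81.443 × 0.6557 = 53.402 g.

53.40 g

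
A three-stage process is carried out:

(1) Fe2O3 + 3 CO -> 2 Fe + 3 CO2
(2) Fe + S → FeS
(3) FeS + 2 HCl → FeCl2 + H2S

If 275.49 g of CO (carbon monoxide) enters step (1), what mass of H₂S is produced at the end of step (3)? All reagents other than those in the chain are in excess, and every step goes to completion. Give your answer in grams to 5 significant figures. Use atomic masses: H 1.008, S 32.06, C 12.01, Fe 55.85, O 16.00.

223.43 g

M(CO) = 12.01 + 16.00 = 28.01 g/mol.
M(H2S) = 2(1.008) + 32.06 = 34.076 g/mol.
n(CO) = 275.49 / 28.01 = 9.83542 mol.
Reaction (1): CO→Fe ratio 3:2 ⇒ n(Fe) = 6.55694 mol.
Reaction (2): Fe→FeS ratio 1:1 ⇒ n(FeS) = 6.55694 mol.
Reaction (3): FeS→H2S ratio 1:1 ⇒ n(H2S) = 6.55694 mol.
Mass of H2S = 6.55694 × 34.076 = 223.434 g.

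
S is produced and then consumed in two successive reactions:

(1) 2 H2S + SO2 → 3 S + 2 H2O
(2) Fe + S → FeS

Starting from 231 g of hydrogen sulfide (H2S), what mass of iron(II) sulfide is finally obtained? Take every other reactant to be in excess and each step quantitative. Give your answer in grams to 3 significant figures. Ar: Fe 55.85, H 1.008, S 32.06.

M(H2S) = 2(1.008) + 32.06 = 34.076 g/mol.
M(FeS) = 55.85 + 32.06 = 87.91 g/mol.
n(H2S) = 231.0 / 34.076 = 6.779 mol.
Step 1 gives a 2:3 ratio of H2S to S, so n(S) = 10.17 mol.
In step 2 the S:FeS ratio is 1:1, so n(FeS) = 10.17 mol.
Mass of FeS = 10.17 × 87.91 = 893.9 g.

894 g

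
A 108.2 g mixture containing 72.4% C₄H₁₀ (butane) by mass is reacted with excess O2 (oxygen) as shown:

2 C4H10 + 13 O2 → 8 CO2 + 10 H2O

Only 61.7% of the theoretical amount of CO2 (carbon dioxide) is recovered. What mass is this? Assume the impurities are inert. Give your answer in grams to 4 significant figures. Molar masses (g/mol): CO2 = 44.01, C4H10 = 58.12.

146.4 g

Pure C4H10 available = 108.2 g × 0.724 = 78.337 g.
n(C4H10) = 78.337 g / 58.12 g/mol = 1.3478 mol.
From the equation the C4H10:CO2 mole ratio is 2:8, so n(CO2) = 1.3478 × 8/2 = 5.3914 mol.
Mass of CO2 = 5.3914 mol × 44.01 g/mol = 237.27 g.
Actual mass collected = 237.27 g × 0.617 = 146.40 g.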